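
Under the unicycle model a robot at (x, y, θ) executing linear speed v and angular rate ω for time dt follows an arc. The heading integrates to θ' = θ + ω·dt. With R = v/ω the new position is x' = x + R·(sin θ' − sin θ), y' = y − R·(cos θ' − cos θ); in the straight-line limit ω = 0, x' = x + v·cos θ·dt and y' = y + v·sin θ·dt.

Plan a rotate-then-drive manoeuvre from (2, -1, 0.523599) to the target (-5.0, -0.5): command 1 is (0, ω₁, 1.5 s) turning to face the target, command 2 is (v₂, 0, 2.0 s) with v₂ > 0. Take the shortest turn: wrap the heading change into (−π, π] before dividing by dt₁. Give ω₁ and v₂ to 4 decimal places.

heading to target = atan2(-0.5−-1, -5−2) = 3.0703
Δθ = wrap(3.0703 − 0.5236) = 2.5467; ω₁ = Δθ/dt₁ = 1.6978
distance = √((-5−2)² + (-0.5−-1)²) = 7.0178; v₂ = distance/dt₂ = 3.5089

ω₁ = 1.6978, v₂ = 3.5089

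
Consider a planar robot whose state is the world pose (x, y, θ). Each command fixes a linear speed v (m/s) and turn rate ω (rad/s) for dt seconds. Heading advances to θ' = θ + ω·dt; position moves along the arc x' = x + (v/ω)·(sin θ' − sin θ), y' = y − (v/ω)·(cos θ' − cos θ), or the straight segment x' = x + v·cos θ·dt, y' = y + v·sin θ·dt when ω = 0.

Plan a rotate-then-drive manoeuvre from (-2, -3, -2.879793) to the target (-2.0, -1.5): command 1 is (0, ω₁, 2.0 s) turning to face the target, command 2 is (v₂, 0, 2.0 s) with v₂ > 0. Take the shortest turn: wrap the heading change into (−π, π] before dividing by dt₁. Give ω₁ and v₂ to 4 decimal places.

heading to target = atan2(-1.5−-3, -2−-2) = 1.5708
Δθ = wrap(1.5708 − -2.8798) = -1.8326; ω₁ = Δθ/dt₁ = -0.9163
distance = √((-2−-2)² + (-1.5−-3)²) = 1.5000; v₂ = distance/dt₂ = 0.7500

ω₁ = -0.9163, v₂ = 0.7500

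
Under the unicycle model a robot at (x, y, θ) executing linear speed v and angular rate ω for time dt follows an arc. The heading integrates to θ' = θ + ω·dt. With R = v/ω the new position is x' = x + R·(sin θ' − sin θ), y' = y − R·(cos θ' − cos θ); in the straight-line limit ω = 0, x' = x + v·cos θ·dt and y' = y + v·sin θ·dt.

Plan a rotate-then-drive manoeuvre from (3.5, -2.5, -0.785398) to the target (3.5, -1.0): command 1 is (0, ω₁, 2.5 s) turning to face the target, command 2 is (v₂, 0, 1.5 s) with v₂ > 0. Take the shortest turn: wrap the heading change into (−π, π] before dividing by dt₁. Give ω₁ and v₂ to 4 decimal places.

heading to target = atan2(-1−-2.5, 3.5−3.5) = 1.5708
Δθ = wrap(1.5708 − -0.7854) = 2.3562; ω₁ = Δθ/dt₁ = 0.9425
distance = √((3.5−3.5)² + (-1−-2.5)²) = 1.5000; v₂ = distance/dt₂ = 1.0000

ω₁ = 0.9425, v₂ = 1.0000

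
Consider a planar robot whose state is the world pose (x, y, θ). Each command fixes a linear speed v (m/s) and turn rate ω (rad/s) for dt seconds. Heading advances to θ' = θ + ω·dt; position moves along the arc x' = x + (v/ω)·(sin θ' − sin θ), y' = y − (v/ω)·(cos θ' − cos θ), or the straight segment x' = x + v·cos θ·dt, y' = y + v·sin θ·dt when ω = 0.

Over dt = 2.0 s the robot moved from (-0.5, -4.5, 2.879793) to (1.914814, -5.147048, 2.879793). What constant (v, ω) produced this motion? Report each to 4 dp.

v = -1.2500, ω = 0.0000

Δθ = 2.879793 − 2.879793 = 0.000000
ω = Δθ/dt = 0.000000/2.0 = 0.0000
ω = 0 → v = (Δx·cos θ + Δy·sin θ)/dt = -1.2500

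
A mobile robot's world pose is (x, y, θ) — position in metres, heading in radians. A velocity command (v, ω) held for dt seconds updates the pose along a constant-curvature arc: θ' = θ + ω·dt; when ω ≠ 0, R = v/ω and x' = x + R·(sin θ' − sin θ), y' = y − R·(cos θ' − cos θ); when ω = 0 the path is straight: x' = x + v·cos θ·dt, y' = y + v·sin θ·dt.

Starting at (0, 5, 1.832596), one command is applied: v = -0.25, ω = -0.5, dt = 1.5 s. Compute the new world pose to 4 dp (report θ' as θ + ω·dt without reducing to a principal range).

θ' = 1.8326 + -0.5·1.5 = 1.0826
R = v/ω = -0.25/-0.5 = 0.5000
x' = 0 + 0.5000·(sin 1.0826 − sin 1.8326) = -0.0414
y' = 5 − 0.5000·(cos 1.0826 − cos 1.8326) = 4.6361

(-0.0414, 4.6361, 1.0826)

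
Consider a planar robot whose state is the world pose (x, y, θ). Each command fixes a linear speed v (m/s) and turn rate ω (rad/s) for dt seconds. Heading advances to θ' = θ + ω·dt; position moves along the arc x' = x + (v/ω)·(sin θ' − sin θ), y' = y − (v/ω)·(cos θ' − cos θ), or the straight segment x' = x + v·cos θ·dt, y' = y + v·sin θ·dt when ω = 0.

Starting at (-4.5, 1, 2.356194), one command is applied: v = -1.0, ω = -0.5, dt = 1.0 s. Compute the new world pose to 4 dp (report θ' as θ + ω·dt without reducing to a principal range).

θ' = 2.3562 + -0.5·1.0 = 1.8562
R = v/ω = -1.0/-0.5 = 2.0000
x' = -4.5 + 2.0000·(sin 1.8562 − sin 2.3562) = -3.9951
y' = 1 − 2.0000·(cos 1.8562 − cos 2.3562) = 0.1489

(-3.9951, 0.1489, 1.8562)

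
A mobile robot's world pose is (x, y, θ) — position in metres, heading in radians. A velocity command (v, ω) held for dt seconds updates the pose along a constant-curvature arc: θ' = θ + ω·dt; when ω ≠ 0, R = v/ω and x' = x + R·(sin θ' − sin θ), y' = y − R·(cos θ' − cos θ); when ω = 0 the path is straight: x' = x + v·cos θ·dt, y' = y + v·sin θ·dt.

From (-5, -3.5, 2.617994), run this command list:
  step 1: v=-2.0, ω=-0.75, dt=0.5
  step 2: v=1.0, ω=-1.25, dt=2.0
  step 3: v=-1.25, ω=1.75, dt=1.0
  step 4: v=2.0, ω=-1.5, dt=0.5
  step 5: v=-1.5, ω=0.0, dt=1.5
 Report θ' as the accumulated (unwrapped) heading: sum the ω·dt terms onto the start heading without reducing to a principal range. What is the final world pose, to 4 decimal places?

step 1: θ'=2.2430 (R=2.6667) → pose (-4.2468, -4.1488, 2.2430)
step 2: θ'=-0.2570 (R=-0.8000) → pose (-3.4175, -2.8770, -0.2570)
step 3: θ'=1.4930 (R=-0.7143) → pose (-4.3112, -3.5123, 1.4930)
step 4: θ'=0.7430 (R=-1.3333) → pose (-3.8839, -2.6340, 0.7430)
step 5: θ'=0.7430 (straight) → pose (-5.5409, -4.1561, 0.7430)

(-5.5409, -4.1561, 0.7430)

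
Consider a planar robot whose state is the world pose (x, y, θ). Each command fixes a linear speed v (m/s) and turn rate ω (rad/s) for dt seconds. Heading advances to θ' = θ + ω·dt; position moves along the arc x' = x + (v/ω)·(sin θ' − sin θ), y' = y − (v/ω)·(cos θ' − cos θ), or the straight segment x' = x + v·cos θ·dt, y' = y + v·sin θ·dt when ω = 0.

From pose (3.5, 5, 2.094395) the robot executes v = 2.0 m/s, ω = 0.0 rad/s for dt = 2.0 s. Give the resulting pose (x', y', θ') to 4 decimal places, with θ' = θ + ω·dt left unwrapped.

θ' = 2.0944 + 0.0·2.0 = 2.0944
ω = 0 → straight: x' = 3.5 + 2.0·cos(2.0944)·2.0 = 1.5000
y' = 5 + 2.0·sin(2.0944)·2.0 = 8.4641

(1.5000, 8.4641, 2.0944)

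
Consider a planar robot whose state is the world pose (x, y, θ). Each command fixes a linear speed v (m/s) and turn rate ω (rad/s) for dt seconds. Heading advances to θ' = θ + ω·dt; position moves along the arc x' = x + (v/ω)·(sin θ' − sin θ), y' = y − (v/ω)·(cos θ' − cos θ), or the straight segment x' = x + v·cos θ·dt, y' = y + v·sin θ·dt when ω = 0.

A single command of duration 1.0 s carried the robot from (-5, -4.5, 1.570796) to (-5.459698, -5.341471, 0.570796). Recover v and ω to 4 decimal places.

Δθ = 0.570796 − 1.570796 = -1.000000
ω = Δθ/dt = -1.000000/1.0 = -1.0000
R = −Δy/(cos θ' − cos θ) = 1.0000
v = R·ω = 1.0000·-1.0000 = -1.0000

v = -1.0000, ω = -1.0000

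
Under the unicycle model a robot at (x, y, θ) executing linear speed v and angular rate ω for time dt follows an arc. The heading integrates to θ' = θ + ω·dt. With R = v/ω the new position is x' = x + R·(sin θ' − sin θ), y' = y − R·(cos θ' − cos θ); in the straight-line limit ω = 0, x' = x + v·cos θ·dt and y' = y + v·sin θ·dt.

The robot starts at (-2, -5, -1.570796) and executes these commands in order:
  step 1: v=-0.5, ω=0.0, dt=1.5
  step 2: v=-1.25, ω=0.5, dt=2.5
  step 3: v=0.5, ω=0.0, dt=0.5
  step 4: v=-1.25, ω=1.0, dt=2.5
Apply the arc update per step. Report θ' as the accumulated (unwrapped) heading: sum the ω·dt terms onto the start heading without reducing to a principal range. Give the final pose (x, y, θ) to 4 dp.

(-4.8943, -3.8571, 2.1792)

step 1: θ'=-1.5708 (straight) → pose (-2.0000, -4.2500, -1.5708)
step 2: θ'=-0.3208 (R=-2.5000) → pose (-3.7117, -1.8775, -0.3208)
step 3: θ'=-0.3208 (straight) → pose (-3.4744, -1.9564, -0.3208)
step 4: θ'=2.1792 (R=-1.2500) → pose (-4.8943, -3.8571, 2.1792)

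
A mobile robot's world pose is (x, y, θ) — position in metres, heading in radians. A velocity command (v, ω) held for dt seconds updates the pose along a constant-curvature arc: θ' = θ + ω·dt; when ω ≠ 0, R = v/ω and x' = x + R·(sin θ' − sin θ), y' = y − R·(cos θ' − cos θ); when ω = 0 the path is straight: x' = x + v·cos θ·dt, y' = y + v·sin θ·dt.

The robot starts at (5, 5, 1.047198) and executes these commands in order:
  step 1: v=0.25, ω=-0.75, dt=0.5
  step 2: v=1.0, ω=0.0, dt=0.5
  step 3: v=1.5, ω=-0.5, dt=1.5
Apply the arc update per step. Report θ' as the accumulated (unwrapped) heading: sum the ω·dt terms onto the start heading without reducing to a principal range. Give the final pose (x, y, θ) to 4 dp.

step 1: θ'=0.6722 (R=-0.3333) → pose (5.0811, 5.0942, 0.6722)
step 2: θ'=0.6722 (straight) → pose (5.4723, 5.4055, 0.6722)
step 3: θ'=-0.0778 (R=-3.0000) → pose (7.5736, 6.0491, -0.0778)

(7.5736, 6.0491, -0.0778)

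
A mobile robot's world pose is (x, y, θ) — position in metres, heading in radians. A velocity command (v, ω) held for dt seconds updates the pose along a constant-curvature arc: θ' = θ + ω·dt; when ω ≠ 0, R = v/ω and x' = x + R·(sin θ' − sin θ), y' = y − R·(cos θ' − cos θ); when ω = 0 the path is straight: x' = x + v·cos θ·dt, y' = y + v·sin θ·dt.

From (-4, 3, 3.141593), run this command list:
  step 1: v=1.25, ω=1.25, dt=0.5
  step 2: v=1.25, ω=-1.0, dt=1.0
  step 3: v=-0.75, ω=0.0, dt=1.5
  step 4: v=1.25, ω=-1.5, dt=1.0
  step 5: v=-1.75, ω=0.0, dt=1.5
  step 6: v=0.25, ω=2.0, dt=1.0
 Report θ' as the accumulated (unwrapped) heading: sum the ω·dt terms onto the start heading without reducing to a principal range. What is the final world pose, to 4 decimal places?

step 1: θ'=3.7666 (R=1.0000) → pose (-4.5851, 2.8110, 3.7666)
step 2: θ'=2.7666 (R=-1.2500) → pose (-5.7743, 2.6615, 2.7666)
step 3: θ'=2.7666 (straight) → pose (-4.7275, 2.2495, 2.7666)
step 4: θ'=1.2666 (R=-0.8333) → pose (-5.2173, 3.2745, 1.2666)
step 5: θ'=1.2666 (straight) → pose (-6.0036, 0.7700, 1.2666)
step 6: θ'=3.2666 (R=0.1250) → pose (-6.1385, 0.9315, 3.2666)

(-6.1385, 0.9315, 3.2666)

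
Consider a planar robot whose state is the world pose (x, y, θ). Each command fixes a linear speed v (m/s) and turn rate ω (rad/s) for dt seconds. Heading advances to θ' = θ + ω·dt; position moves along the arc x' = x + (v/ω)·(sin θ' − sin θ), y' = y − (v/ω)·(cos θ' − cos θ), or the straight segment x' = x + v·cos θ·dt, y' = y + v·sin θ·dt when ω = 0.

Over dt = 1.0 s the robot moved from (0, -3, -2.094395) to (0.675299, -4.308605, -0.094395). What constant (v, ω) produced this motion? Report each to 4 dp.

Δθ = -0.094395 − -2.094395 = 2.000000
ω = Δθ/dt = 2.000000/1.0 = 2.0000
R = −Δy/(cos θ' − cos θ) = 0.8750
v = R·ω = 0.8750·2.0000 = 1.7500

v = 1.7500, ω = 2.0000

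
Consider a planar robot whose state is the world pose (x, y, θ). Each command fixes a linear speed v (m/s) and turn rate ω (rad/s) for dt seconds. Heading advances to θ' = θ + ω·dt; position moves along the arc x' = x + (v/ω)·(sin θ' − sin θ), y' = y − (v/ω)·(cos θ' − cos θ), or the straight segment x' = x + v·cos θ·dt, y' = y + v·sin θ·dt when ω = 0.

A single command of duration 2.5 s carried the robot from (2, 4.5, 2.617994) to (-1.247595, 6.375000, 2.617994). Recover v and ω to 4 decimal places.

v = 1.5000, ω = 0.0000

Δθ = 2.617994 − 2.617994 = 0.000000
ω = Δθ/dt = 0.000000/2.5 = 0.0000
ω = 0 → v = (Δx·cos θ + Δy·sin θ)/dt = 1.5000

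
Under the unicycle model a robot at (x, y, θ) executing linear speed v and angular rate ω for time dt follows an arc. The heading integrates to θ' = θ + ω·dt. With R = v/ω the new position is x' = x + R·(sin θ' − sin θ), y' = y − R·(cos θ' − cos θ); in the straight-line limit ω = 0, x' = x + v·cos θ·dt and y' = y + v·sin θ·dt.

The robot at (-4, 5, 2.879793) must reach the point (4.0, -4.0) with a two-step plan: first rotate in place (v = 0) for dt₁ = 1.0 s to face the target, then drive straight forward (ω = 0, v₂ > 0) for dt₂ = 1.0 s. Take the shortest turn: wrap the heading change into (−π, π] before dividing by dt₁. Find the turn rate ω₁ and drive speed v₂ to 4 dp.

heading to target = atan2(-4−5, 4−-4) = -0.8442
Δθ = wrap(-0.8442 − 2.8798) = 2.5592; ω₁ = Δθ/dt₁ = 2.5592
distance = √((4−-4)² + (-4−5)²) = 12.0416; v₂ = distance/dt₂ = 12.0416

ω₁ = 2.5592, v₂ = 12.0416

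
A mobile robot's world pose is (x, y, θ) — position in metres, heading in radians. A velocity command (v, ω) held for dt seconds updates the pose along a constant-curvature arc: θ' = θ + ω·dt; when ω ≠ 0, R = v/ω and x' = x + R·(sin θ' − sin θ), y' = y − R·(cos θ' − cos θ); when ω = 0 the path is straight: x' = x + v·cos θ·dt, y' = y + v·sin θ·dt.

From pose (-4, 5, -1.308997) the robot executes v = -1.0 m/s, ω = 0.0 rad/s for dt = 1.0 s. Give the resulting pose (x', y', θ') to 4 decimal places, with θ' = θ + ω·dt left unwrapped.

(-4.2588, 5.9659, -1.3090)

θ' = -1.3090 + 0.0·1.0 = -1.3090
ω = 0 → straight: x' = -4 + -1.0·cos(-1.3090)·1.0 = -4.2588
y' = 5 + -1.0·sin(-1.3090)·1.0 = 5.9659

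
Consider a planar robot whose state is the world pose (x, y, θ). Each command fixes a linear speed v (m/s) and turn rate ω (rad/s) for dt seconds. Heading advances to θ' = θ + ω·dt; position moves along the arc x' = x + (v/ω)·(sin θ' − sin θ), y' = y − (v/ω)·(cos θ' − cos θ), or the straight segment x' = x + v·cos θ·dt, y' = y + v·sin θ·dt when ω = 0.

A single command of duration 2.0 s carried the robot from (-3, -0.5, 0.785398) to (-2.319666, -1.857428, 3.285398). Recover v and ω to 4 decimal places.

v = -1.0000, ω = 1.2500

Δθ = 3.285398 − 0.785398 = 2.500000
ω = Δθ/dt = 2.500000/2.0 = 1.2500
R = −Δy/(cos θ' − cos θ) = -0.8000
v = R·ω = -0.8000·1.2500 = -1.0000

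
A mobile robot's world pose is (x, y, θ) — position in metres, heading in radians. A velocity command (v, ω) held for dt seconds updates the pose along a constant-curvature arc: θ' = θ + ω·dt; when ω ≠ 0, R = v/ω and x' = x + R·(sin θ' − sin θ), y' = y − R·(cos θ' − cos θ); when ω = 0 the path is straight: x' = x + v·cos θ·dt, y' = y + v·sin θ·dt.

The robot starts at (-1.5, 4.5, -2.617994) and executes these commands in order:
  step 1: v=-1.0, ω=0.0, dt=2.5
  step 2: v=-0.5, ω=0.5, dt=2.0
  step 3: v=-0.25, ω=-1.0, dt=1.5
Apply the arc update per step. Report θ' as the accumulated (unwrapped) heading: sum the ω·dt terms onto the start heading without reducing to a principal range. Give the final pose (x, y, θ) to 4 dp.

step 1: θ'=-2.6180 (straight) → pose (0.6651, 5.7500, -2.6180)
step 2: θ'=-1.6180 (R=-1.0000) → pose (1.1640, 6.5688, -1.6180)
step 3: θ'=-3.1180 (R=0.2500) → pose (1.4078, 6.8070, -3.1180)

(1.4078, 6.8070, -3.1180)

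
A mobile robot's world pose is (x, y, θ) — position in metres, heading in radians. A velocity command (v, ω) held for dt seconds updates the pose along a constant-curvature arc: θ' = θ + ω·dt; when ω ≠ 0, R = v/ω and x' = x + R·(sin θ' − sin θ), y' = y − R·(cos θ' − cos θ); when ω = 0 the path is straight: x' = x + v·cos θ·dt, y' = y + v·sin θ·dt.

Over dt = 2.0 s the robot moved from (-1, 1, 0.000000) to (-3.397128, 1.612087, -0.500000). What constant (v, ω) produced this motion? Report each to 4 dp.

v = -1.2500, ω = -0.2500

Δθ = -0.500000 − 0.000000 = -0.500000
ω = Δθ/dt = -0.500000/2.0 = -0.2500
R = Δx/(sin θ' − sin θ) = 5.0000
v = R·ω = 5.0000·-0.2500 = -1.2500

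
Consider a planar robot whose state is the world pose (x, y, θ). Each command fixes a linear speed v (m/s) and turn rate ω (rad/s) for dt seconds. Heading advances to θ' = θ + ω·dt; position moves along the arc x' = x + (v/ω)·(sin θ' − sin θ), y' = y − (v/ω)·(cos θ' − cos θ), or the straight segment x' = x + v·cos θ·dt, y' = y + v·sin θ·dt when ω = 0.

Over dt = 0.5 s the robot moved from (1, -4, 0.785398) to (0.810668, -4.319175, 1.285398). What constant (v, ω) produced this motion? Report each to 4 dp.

Δθ = 1.285398 − 0.785398 = 0.500000
ω = Δθ/dt = 0.500000/0.5 = 1.0000
R = −Δy/(cos θ' − cos θ) = -0.7500
v = R·ω = -0.7500·1.0000 = -0.7500

v = -0.7500, ω = 1.0000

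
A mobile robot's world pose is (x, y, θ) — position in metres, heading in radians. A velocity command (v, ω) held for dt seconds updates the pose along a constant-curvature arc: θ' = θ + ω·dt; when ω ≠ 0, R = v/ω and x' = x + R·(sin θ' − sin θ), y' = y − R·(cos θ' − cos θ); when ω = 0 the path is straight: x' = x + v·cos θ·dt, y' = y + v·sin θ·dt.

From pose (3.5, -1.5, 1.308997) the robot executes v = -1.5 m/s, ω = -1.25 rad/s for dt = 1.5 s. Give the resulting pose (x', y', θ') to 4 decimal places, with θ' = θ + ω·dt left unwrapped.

(1.6974, -2.2023, -0.5660)

θ' = 1.3090 + -1.25·1.5 = -0.5660
R = v/ω = -1.5/-1.25 = 1.2000
x' = 3.5 + 1.2000·(sin -0.5660 − sin 1.3090) = 1.6974
y' = -1.5 − 1.2000·(cos -0.5660 − cos 1.3090) = -2.2023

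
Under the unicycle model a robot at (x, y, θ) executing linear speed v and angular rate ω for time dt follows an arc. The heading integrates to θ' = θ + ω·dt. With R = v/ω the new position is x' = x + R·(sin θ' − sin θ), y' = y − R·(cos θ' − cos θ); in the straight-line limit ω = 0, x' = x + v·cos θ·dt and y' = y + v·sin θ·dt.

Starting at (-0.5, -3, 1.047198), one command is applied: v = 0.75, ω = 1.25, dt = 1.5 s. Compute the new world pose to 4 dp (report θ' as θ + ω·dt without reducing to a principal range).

θ' = 1.0472 + 1.25·1.5 = 2.9222
R = v/ω = 0.75/1.25 = 0.6000
x' = -0.5 + 0.6000·(sin 2.9222 − sin 1.0472) = -0.8890
y' = -3 − 0.6000·(cos 2.9222 − cos 1.0472) = -2.1144

(-0.8890, -2.1144, 2.9222)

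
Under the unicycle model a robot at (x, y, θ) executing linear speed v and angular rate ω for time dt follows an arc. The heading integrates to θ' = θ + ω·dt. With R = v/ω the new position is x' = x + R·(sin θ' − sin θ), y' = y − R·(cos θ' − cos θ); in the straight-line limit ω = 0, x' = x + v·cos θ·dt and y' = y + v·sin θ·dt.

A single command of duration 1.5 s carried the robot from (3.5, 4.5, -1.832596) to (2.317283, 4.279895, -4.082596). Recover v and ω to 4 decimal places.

Δθ = -4.082596 − -1.832596 = -2.250000
ω = Δθ/dt = -2.250000/1.5 = -1.5000
R = Δx/(sin θ' − sin θ) = -0.6667
v = R·ω = -0.6667·-1.5000 = 1.0000

v = 1.0000, ω = -1.5000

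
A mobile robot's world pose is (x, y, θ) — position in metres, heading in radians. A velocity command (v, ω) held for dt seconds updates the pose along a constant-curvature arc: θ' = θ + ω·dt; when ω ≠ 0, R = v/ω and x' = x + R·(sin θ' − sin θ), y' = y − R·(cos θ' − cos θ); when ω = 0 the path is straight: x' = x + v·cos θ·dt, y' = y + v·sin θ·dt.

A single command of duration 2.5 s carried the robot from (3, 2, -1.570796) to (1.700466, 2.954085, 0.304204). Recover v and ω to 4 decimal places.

v = -0.7500, ω = 0.7500

Δθ = 0.304204 − -1.570796 = 1.875000
ω = Δθ/dt = 1.875000/2.5 = 0.7500
R = Δx/(sin θ' − sin θ) = -1.0000
v = R·ω = -1.0000·0.7500 = -0.7500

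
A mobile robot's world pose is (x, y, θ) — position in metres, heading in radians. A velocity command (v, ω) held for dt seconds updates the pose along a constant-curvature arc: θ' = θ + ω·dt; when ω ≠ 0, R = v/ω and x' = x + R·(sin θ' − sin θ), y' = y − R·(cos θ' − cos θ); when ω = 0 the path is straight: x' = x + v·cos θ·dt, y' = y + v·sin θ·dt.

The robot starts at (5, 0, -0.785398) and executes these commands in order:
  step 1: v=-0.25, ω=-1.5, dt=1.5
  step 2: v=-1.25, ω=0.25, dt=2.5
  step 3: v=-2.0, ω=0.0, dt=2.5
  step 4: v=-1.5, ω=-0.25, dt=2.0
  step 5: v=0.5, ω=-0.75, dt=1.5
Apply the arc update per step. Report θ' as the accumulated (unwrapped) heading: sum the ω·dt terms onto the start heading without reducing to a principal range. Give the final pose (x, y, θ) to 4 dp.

step 1: θ'=-3.0354 (R=0.1667) → pose (5.1002, 0.2836, -3.0354)
step 2: θ'=-2.4104 (R=-5.0000) → pose (7.9090, 1.5335, -2.4104)
step 3: θ'=-2.4104 (straight) → pose (11.6309, 4.8723, -2.4104)
step 4: θ'=-2.9104 (R=6.0000) → pose (14.2626, 6.2464, -2.9104)
step 5: θ'=-4.0354 (R=-0.6667) → pose (13.5902, 6.4777, -4.0354)

(13.5902, 6.4777, -4.0354)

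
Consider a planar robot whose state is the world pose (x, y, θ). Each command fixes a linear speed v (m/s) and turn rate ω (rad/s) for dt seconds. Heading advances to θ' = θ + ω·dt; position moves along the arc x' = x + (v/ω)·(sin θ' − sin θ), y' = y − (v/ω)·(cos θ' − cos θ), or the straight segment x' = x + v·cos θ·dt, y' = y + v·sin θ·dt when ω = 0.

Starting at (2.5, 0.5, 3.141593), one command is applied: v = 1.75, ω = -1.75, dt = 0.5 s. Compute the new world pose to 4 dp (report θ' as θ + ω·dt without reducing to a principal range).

(1.7325, 0.8590, 2.2666)

θ' = 3.1416 + -1.75·0.5 = 2.2666
R = v/ω = 1.75/-1.75 = -1.0000
x' = 2.5 + -1.0000·(sin 2.2666 − sin 3.1416) = 1.7325
y' = 0.5 − -1.0000·(cos 2.2666 − cos 3.1416) = 0.8590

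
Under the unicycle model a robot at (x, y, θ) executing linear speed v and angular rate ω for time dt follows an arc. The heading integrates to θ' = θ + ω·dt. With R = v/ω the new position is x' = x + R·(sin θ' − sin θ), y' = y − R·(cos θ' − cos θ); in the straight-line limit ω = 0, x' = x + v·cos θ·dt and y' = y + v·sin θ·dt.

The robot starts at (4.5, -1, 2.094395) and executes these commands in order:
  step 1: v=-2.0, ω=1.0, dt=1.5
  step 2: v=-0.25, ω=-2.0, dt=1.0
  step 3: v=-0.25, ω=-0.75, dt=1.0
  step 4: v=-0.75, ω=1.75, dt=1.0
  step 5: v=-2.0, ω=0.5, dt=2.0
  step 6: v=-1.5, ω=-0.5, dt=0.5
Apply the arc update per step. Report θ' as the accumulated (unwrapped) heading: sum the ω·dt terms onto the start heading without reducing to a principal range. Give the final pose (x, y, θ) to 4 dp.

step 1: θ'=3.5944 (R=-2.0000) → pose (7.1070, -1.7984, 3.5944)
step 2: θ'=1.5944 (R=0.1250) → pose (7.2867, -1.9079, 1.5944)
step 3: θ'=0.8444 (R=0.3333) → pose (7.2026, -2.1372, 0.8444)
step 4: θ'=2.5944 (R=-0.4286) → pose (7.3000, -2.7878, 2.5944)
step 5: θ'=3.5944 (R=-4.0000) → pose (11.1312, -2.9688, 3.5944)
step 6: θ'=3.3444 (R=3.0000) → pose (11.8394, -2.7279, 3.3444)

(11.8394, -2.7279, 3.3444)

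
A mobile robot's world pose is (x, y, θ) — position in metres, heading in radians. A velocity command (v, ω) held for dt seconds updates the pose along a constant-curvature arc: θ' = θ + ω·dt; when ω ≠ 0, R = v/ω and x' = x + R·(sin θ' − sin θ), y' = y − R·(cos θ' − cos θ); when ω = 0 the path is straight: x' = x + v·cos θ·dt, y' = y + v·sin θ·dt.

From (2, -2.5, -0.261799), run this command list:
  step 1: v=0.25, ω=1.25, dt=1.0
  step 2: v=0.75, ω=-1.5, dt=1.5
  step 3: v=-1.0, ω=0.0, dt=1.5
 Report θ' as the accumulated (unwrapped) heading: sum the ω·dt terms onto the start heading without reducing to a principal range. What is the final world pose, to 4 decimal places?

step 1: θ'=0.9882 (R=0.2000) → pose (2.2188, -2.4169, 0.9882)
step 2: θ'=-1.2618 (R=-0.5000) → pose (3.1126, -2.5399, -1.2618)
step 3: θ'=-1.2618 (straight) → pose (2.6565, -1.1109, -1.2618)

(2.6565, -1.1109, -1.2618)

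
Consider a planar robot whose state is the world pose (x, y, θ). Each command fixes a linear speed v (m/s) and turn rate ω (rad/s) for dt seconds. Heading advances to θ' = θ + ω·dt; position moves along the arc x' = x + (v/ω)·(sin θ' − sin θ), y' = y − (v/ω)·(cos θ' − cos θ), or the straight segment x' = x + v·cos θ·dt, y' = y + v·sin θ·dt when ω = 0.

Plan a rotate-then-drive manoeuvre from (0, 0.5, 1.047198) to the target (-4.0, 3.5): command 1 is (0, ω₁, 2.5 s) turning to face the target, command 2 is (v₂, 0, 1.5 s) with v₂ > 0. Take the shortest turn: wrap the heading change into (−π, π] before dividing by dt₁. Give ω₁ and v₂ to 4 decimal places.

heading to target = atan2(3.5−0.5, -4−0) = 2.4981
Δθ = wrap(2.4981 − 1.0472) = 1.4509; ω₁ = Δθ/dt₁ = 0.5804
distance = √((-4−0)² + (3.5−0.5)²) = 5.0000; v₂ = distance/dt₂ = 3.3333

ω₁ = 0.5804, v₂ = 3.3333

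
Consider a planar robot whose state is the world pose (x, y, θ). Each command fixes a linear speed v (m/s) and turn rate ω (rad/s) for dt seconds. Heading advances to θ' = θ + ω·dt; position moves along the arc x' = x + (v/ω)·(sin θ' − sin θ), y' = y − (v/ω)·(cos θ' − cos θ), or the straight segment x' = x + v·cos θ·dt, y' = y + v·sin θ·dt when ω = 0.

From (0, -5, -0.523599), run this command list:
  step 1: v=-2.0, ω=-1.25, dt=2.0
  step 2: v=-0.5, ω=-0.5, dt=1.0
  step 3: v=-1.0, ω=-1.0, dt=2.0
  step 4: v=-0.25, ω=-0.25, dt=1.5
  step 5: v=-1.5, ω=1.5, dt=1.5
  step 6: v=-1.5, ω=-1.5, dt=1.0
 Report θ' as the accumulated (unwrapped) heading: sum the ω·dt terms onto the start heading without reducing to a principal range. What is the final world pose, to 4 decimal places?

(1.4150, -7.0434, -5.1486)

step 1: θ'=-3.0236 (R=1.6000) → pose (0.6116, -2.0255, -3.0236)
step 2: θ'=-3.5236 (R=1.0000) → pose (1.1022, -2.0906, -3.5236)
step 3: θ'=-5.5236 (R=1.0000) → pose (1.4180, -3.7437, -5.5236)
step 4: θ'=-5.8986 (R=1.0000) → pose (1.1045, -3.9455, -5.8986)
step 5: θ'=-3.6486 (R=-1.0000) → pose (0.9942, -5.7466, -3.6486)
step 6: θ'=-5.1486 (R=1.0000) → pose (1.4150, -7.0434, -5.1486)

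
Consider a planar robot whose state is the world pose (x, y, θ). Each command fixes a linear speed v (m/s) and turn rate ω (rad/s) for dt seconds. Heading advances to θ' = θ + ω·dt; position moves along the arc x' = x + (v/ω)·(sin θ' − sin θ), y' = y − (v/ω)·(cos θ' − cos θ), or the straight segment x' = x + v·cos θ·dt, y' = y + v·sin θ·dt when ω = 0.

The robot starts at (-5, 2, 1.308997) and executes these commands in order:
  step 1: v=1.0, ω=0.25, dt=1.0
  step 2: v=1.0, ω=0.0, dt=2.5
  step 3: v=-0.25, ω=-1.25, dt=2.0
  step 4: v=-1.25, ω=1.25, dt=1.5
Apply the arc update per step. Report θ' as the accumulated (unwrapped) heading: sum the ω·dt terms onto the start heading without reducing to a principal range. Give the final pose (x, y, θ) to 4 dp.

(-6.8083, 5.3781, 0.9340)

step 1: θ'=1.5590 (R=4.0000) → pose (-4.8640, 2.9881, 1.5590)
step 2: θ'=1.5590 (straight) → pose (-4.8345, 5.4879, 1.5590)
step 3: θ'=-0.9410 (R=0.2000) → pose (-5.1961, 5.3725, -0.9410)
step 4: θ'=0.9340 (R=-1.0000) → pose (-6.8083, 5.3781, 0.9340)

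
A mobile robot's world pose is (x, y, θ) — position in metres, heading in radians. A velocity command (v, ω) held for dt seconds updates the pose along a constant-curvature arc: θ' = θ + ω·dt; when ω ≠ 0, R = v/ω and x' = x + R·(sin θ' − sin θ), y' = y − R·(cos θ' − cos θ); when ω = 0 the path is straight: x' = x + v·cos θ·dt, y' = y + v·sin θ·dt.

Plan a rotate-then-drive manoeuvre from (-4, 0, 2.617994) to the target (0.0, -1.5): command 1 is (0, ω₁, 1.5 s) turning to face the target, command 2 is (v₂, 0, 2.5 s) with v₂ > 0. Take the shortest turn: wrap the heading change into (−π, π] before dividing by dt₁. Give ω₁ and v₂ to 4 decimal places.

ω₁ = -1.9845, v₂ = 1.7088

heading to target = atan2(-1.5−0, 0−-4) = -0.3588
Δθ = wrap(-0.3588 − 2.6180) = -2.9768; ω₁ = Δθ/dt₁ = -1.9845
distance = √((0−-4)² + (-1.5−0)²) = 4.2720; v₂ = distance/dt₂ = 1.7088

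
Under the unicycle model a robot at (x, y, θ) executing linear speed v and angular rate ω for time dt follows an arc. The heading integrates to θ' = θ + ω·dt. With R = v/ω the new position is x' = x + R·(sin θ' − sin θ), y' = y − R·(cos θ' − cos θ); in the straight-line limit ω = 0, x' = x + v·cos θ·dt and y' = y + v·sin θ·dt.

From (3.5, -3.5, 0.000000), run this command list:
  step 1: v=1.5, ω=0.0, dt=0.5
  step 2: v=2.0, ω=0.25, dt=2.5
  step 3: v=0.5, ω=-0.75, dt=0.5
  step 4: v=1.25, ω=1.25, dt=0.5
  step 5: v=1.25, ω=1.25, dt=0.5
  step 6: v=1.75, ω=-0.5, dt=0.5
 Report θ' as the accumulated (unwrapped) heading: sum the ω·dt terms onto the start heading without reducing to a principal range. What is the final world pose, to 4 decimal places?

step 1: θ'=0.0000 (straight) → pose (4.2500, -3.5000, 0.0000)
step 2: θ'=0.6250 (R=8.0000) → pose (8.9308, -1.9877, 0.6250)
step 3: θ'=0.2500 (R=-0.6667) → pose (9.1559, -1.8824, 0.2500)
step 4: θ'=0.8750 (R=1.0000) → pose (9.6760, -1.5545, 0.8750)
step 5: θ'=1.5000 (R=1.0000) → pose (9.9060, -0.9842, 1.5000)
step 6: θ'=1.2500 (R=-3.5000) → pose (10.0758, -0.1282, 1.2500)

(10.0758, -0.1282, 1.2500)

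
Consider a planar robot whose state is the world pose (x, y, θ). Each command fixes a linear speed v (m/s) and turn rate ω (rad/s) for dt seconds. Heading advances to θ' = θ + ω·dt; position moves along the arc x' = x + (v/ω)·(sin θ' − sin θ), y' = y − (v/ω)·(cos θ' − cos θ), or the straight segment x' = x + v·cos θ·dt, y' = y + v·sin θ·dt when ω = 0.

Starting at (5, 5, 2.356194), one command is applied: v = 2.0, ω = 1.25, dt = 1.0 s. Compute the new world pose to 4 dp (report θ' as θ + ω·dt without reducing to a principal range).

(3.1517, 5.2990, 3.6062)

θ' = 2.3562 + 1.25·1.0 = 3.6062
R = v/ω = 2.0/1.25 = 1.6000
x' = 5 + 1.6000·(sin 3.6062 − sin 2.3562) = 3.1517
y' = 5 − 1.6000·(cos 3.6062 − cos 2.3562) = 5.2990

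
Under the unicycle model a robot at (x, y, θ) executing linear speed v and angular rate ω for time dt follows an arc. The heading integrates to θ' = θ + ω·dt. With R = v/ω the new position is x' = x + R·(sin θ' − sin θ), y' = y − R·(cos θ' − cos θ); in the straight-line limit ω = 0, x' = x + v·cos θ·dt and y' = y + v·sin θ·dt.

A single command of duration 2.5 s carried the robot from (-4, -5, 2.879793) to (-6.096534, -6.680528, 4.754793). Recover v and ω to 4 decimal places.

v = 1.2500, ω = 0.7500

Δθ = 4.754793 − 2.879793 = 1.875000
ω = Δθ/dt = 1.875000/2.5 = 0.7500
R = Δx/(sin θ' − sin θ) = 1.6667
v = R·ω = 1.6667·0.7500 = 1.2500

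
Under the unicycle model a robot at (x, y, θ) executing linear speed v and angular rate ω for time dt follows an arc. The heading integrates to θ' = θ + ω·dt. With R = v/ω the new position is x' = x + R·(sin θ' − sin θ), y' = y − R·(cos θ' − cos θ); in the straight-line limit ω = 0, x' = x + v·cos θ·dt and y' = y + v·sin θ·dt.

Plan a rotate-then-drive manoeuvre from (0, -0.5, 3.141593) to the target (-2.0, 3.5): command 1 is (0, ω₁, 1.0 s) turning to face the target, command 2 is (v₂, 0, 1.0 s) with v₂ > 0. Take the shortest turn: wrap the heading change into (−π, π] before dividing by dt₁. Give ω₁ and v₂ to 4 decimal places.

heading to target = atan2(3.5−-0.5, -2−0) = 2.0344
Δθ = wrap(2.0344 − 3.1416) = -1.1071; ω₁ = Δθ/dt₁ = -1.1071
distance = √((-2−0)² + (3.5−-0.5)²) = 4.4721; v₂ = distance/dt₂ = 4.4721

ω₁ = -1.1071, v₂ = 4.4721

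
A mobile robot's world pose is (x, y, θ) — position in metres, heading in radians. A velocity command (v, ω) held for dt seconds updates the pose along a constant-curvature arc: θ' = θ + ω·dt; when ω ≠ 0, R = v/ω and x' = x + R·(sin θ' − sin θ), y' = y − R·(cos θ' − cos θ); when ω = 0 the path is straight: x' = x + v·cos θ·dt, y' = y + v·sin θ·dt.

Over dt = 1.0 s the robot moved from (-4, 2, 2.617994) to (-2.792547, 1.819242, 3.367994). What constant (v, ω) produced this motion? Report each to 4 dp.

v = -1.2500, ω = 0.7500

Δθ = 3.367994 − 2.617994 = 0.750000
ω = Δθ/dt = 0.750000/1.0 = 0.7500
R = Δx/(sin θ' − sin θ) = -1.6667
v = R·ω = -1.6667·0.7500 = -1.2500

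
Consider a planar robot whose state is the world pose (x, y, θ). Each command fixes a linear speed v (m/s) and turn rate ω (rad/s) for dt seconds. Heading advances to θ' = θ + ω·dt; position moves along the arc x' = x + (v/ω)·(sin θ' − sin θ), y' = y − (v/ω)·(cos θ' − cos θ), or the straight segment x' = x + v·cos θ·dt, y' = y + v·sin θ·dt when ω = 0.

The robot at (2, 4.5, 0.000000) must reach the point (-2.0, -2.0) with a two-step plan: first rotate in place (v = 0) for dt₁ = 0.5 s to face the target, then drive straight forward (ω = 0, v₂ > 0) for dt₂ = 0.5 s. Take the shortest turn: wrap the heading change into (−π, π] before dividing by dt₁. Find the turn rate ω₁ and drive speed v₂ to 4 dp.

ω₁ = -4.2449, v₂ = 15.2643

heading to target = atan2(-2−4.5, -2−2) = -2.1225
Δθ = wrap(-2.1225 − 0.0000) = -2.1225; ω₁ = Δθ/dt₁ = -4.2449
distance = √((-2−2)² + (-2−4.5)²) = 7.6322; v₂ = distance/dt₂ = 15.2643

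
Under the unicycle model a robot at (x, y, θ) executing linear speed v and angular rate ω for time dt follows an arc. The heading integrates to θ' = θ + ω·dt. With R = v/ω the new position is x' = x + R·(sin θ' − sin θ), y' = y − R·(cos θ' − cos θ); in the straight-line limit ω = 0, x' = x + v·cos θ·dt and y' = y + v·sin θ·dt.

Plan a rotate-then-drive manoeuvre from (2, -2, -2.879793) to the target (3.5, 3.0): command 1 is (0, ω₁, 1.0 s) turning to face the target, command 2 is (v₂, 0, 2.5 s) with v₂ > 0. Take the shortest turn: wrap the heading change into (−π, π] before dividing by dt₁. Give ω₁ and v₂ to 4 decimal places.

heading to target = atan2(3−-2, 3.5−2) = 1.2793
Δθ = wrap(1.2793 − -2.8798) = -2.1241; ω₁ = Δθ/dt₁ = -2.1241
distance = √((3.5−2)² + (3−-2)²) = 5.2202; v₂ = distance/dt₂ = 2.0881

ω₁ = -2.1241, v₂ = 2.0881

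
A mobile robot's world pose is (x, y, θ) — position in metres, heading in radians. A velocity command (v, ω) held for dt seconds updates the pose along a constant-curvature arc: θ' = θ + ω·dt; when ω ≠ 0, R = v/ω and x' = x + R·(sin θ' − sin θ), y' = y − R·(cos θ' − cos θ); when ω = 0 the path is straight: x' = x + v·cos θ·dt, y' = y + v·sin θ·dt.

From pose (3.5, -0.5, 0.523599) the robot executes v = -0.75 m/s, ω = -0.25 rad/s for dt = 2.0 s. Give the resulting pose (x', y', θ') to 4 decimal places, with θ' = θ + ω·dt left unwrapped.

(2.0708, -0.9011, 0.0236)

θ' = 0.5236 + -0.25·2.0 = 0.0236
R = v/ω = -0.75/-0.25 = 3.0000
x' = 3.5 + 3.0000·(sin 0.0236 − sin 0.5236) = 2.0708
y' = -0.5 − 3.0000·(cos 0.0236 − cos 0.5236) = -0.9011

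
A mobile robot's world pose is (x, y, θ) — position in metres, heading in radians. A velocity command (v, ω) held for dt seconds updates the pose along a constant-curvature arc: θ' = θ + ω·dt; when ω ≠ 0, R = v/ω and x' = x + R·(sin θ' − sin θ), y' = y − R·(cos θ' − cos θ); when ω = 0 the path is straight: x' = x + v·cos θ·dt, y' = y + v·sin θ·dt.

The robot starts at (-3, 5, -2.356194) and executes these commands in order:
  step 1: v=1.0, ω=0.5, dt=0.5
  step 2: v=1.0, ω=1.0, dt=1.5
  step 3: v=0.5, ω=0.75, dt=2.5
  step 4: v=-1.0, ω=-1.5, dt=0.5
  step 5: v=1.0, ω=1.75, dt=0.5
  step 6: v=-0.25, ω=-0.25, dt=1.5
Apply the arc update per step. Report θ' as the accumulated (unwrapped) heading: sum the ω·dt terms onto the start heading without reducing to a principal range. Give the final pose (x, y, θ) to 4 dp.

(-2.1589, 3.2904, 1.0188)

step 1: θ'=-2.1062 (R=2.0000) → pose (-3.3059, 4.6062, -2.1062)
step 2: θ'=-0.6062 (R=1.0000) → pose (-3.0156, 3.2741, -0.6062)
step 3: θ'=1.2688 (R=0.6667) → pose (-1.9993, 3.6237, 1.2688)
step 4: θ'=0.5188 (R=0.6667) → pose (-2.3052, 3.2431, 0.5188)
step 5: θ'=1.3938 (R=0.5714) → pose (-2.0260, 3.6387, 1.3938)
step 6: θ'=1.0188 (R=1.0000) → pose (-2.1589, 3.2904, 1.0188)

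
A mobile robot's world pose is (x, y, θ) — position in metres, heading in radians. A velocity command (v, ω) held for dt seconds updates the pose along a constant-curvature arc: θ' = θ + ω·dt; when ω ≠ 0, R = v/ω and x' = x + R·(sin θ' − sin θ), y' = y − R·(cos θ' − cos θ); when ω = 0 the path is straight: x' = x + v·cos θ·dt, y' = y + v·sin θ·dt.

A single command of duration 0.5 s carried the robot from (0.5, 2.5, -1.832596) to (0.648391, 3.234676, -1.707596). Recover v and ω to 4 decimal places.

Δθ = -1.707596 − -1.832596 = 0.125000
ω = Δθ/dt = 0.125000/0.5 = 0.2500
R = −Δy/(cos θ' − cos θ) = -6.0000
v = R·ω = -6.0000·0.2500 = -1.5000

v = -1.5000, ω = 0.2500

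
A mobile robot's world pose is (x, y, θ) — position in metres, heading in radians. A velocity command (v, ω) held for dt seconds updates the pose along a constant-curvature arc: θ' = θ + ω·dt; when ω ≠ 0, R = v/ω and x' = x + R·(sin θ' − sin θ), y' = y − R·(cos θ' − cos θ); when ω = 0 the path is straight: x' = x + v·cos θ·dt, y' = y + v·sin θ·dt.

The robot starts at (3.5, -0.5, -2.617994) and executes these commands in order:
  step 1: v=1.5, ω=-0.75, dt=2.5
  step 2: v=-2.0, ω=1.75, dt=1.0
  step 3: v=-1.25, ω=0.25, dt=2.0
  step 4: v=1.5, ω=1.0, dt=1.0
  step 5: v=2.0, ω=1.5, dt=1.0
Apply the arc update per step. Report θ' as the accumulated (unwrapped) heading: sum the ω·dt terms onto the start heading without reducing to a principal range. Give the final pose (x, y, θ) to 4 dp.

step 1: θ'=-4.4930 (R=-2.0000) → pose (0.5479, 0.7968, -4.4930)
step 2: θ'=-2.7430 (R=-1.1429) → pose (2.1070, -0.0078, -2.7430)
step 3: θ'=-2.2430 (R=-5.0000) → pose (4.0786, 1.4867, -2.2430)
step 4: θ'=-1.2430 (R=1.5000) → pose (3.8322, 0.0697, -1.2430)
step 5: θ'=0.2570 (R=1.3333) → pose (5.4334, -0.7905, 0.2570)

(5.4334, -0.7905, 0.2570)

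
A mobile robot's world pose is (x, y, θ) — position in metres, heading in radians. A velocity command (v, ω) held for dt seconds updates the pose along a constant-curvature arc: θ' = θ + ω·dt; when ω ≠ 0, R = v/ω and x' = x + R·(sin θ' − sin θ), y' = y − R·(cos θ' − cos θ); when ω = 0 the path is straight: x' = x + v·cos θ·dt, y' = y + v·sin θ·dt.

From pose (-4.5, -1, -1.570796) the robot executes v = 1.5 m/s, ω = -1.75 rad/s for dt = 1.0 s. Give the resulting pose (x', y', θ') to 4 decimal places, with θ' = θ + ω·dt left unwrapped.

(-5.5099, -1.8434, -3.3208)

θ' = -1.5708 + -1.75·1.0 = -3.3208
R = v/ω = 1.5/-1.75 = -0.8571
x' = -4.5 + -0.8571·(sin -3.3208 − sin -1.5708) = -5.5099
y' = -1 − -0.8571·(cos -3.3208 − cos -1.5708) = -1.8434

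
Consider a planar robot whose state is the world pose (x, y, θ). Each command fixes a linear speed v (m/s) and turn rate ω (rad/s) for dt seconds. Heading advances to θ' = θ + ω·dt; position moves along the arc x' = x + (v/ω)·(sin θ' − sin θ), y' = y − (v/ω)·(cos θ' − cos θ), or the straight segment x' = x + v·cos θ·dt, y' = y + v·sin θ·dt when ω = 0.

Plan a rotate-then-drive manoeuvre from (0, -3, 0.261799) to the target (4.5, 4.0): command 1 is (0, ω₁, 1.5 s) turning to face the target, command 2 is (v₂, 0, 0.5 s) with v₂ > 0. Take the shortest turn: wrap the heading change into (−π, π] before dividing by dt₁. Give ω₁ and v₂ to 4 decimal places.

ω₁ = 0.4918, v₂ = 16.6433

heading to target = atan2(4−-3, 4.5−0) = 0.9995
Δθ = wrap(0.9995 − 0.2618) = 0.7377; ω₁ = Δθ/dt₁ = 0.4918
distance = √((4.5−0)² + (4−-3)²) = 8.3217; v₂ = distance/dt₂ = 16.6433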